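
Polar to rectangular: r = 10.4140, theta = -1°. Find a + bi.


a = 10.4140*cos(-1°) = 10.4140*0.99985 = 10.4124
b = 10.4140*sin(-1°) = 10.4140*(-0.01745) = -0.1817

10.4124 - 0.1817i


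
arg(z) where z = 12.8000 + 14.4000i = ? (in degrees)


Re = 12.8, Im = 14.4
arg = atan2(14.4, 12.8) = 48.3665 degrees

arg(z) = 48.3665 degrees


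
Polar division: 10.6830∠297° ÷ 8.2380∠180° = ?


r = 10.6830 / 8.2380 = 1.2968
theta = 297° - 180° = 117° = 117° (mod 360)

1.2968 cis(117°)


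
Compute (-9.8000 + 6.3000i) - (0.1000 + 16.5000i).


Real: -9.8 - 0.1 = -9.9
Imag: 6.3 - 16.5 = -10.2

-9.9000 - 10.2000i


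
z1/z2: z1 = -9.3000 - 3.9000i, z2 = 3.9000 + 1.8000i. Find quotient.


Conjugate of z2 = 3.9000 - 1.8000i
Numerator: (-9.3000 - 3.9000i)(3.9000 - 1.8000i) = -43.2900 + 1.5300i
Denominator: 3.9^2 + 1.8^2 = 18.45
Result = (-43.2900 + 1.5300i)/18.45

-2.3463 + 0.0829i


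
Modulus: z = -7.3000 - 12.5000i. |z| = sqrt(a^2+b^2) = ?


|z| = sqrt((-7.3)^2 + (-12.5)^2) = sqrt(53.29 + 156.25) = sqrt(209.54) = 14.4755

|z| = 14.4755


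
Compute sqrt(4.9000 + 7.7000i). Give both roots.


|z| = sqrt(24.01+59.29) = 9.1269
sqrt((|z|+a)/2) = sqrt((9.1269+4.9)/2) = sqrt(7.0134) = 2.6483
sqrt((|z|-a)/2) = sqrt((9.1269-4.9)/2) = sqrt(2.1134) = 1.4538

±(2.6483 + 1.4538i) i.e. 2.6483 + 1.4538i and -2.6483 - 1.4538i


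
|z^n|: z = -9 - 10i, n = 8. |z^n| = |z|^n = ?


|z| = sqrt(81+100) = sqrt(181) = 13.4536
|z^8| = |z|^8 = (sqrt(181))^8 = 181^4 = 1073283121

|z^8| = 1073283121


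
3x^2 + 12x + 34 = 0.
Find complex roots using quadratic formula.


disc = 12^2 - 4*3*34 = 144 - 408 = -264
sqrt(|disc|) = sqrt(264) = 16.2481
Real part = -12/(2*3) = -2.0000
Imag part = 16.2481/(2*3) = 2.7080

-2.0000 ± 2.7080i


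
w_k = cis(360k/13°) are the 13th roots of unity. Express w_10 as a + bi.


Angle = 360*10/13 = 276.9231°
a = cos(276.9231°) = 0.1205
b = sin(276.9231°) = -0.9927

0.1205 - 0.9927i


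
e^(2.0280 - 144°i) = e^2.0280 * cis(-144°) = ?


e^2.0280 = 7.5989
cos(-144°) = -0.809017
sin(-144°) = -0.587785
Real = 7.5989*(-0.809017) = -6.1476
Imag = 7.5989*(-0.587785) = -4.4665

-6.1476 - 4.4665i


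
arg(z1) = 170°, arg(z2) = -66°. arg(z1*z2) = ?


arg(z1*z2) = 170° - 66° = 104°
Normalized to (-180°, 180°]: 104°

104°


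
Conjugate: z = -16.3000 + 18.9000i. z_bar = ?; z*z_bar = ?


z_bar = -16.3000 - 18.9000i
z*z_bar = (-16.3)^2 + 18.9^2 = 265.69 + 357.21 = 622.9

z_bar = -16.3000 - 18.9000i, z*z_bar = 622.9


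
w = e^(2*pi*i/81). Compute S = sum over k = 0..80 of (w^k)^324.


The roots are w_k = w^k with w = e^(2*pi*i/81), and (w^k)^324 = (w^324)^k.
So S = 1 + u + u^2 + ... + u^(80) with u = w^324.
324 = 4*81 + 0, so 324 is a multiple of 81 and u = (w^81)^4 = 1.
Every one of the 81 terms equals 1: S = 81

S = 81


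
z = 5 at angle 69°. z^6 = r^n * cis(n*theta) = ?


r^6 = 5^6 = 15625
n*theta = 6*69° = 414° = 54° (mod 360)
a = 15625*cos(54°) = 9184.1446
b = 15625*sin(54°) = 12640.8905

15625 cis(54°) = 9184.1446 + 12640.8905i


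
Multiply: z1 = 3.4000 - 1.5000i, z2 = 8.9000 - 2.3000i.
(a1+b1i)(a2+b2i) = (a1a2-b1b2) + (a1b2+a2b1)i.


Real = 3.4*8.9 - (-1.5)*(-2.3) = 30.26 - 3.45 = 26.81
Imag = 3.4*(-2.3) + 8.9*(-1.5) = -7.82 - (13.35) = -21.17

26.8100 - 21.1700i


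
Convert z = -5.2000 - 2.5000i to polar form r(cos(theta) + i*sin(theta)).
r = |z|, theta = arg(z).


r = sqrt(27.04+6.25) = sqrt(33.29) = 5.7697
theta = atan2(-2.5, -5.2) = -154.3232 degrees

r = 5.7697, theta = -154.3232 degrees


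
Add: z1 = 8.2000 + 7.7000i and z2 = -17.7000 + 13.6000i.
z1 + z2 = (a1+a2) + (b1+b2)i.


Real: 8.2 - 17.7 = -9.5
Imag: 7.7 + 13.6 = 21.3

-9.5000 + 21.3000i


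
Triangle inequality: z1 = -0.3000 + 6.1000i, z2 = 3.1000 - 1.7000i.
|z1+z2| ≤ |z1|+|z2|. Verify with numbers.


|z1| = sqrt((-0.3)^2 + 6.1^2) = sqrt(37.3) = 6.1074
|z2| = sqrt(3.1^2 + (-1.7)^2) = sqrt(12.5) = 3.5355
z1+z2 = 2.8000 + 4.4000i
|z1+z2| = sqrt(27.2) = 5.2154
|z1|+|z2| = 6.1074 + 3.5355 = 9.6429

|z1+z2| = 5.2154 ≤ |z1|+|z2| = 9.6429 (verified)


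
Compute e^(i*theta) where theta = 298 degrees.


cos(298°) = 0.4695
sin(298°) = -0.8829

e^(i*298°) = 0.4695 - 0.8829i


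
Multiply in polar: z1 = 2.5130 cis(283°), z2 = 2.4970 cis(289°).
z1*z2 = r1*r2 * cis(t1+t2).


r = 2.5130 * 2.4970 = 6.2750
theta = 283° + 289° = 572° = 212° (mod 360)

6.2750 cis(212°)


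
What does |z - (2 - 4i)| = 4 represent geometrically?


|z - z0| = r is a circle with center z0 and radius r.
Center = (2, -4), radius = 4

Circle with center (2, -4) and radius 4


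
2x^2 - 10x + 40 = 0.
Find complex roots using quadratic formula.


disc = (-10)^2 - 4*2*40 = 100 - 320 = -220
sqrt(|disc|) = sqrt(220) = 14.8324
Real part = 10/(2*2) = 2.5000
Imag part = 14.8324/(2*2) = 3.7081

2.5000 ± 3.7081i


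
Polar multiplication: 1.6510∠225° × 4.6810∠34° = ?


r = 1.6510 * 4.6810 = 7.7283
theta = 225° + 34° = 259° = 259° (mod 360)

7.7283 cis(259°)


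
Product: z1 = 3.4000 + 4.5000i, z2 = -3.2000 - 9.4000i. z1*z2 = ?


Real = 3.4*(-3.2) - 4.5*(-9.4) = -10.88 - (-42.3) = 31.42
Imag = 3.4*(-9.4) - (3.2)*4.5 = -31.96 - (14.4) = -46.36

31.4200 - 46.3600i


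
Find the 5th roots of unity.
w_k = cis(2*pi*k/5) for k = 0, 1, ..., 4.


The 5th roots of unity are cis(360k/5°) for k=0..4
Angle step = 360/5 = 72°
Primitive root: cis(72°)
Primitive root = 0.3090 + 0.9511i

5 roots at angles: 0°, 72°, 144°, 216°, 288°


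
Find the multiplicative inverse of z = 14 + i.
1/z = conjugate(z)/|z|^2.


|z|^2 = 196+1 = 197
1/z = (14 - 1i)/197

1/z = 0.0711 - 0.0051i


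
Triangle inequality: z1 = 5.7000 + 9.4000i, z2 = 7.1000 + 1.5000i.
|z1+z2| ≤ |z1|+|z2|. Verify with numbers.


|z1| = sqrt(5.7^2 + 9.4^2) = sqrt(120.85) = 10.9932
|z2| = sqrt(7.1^2 + 1.5^2) = sqrt(52.66) = 7.2567
z1+z2 = 12.8000 + 10.9000i
|z1+z2| = sqrt(282.65) = 16.8122
|z1|+|z2| = 10.9932 + 7.2567 = 18.2499

|z1+z2| = 16.8122 ≤ |z1|+|z2| = 18.2499 (verified)


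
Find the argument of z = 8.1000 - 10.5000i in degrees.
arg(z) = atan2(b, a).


Re = 8.1, Im = -10.5
arg = atan2(-10.5, 8.1) = -52.3524 degrees

arg(z) = -52.3524 degrees


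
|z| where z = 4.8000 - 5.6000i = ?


|z| = sqrt(4.8^2 + (-5.6)^2) = sqrt(23.04 + 31.36) = sqrt(54.4) = 7.3756

|z| = 7.3756


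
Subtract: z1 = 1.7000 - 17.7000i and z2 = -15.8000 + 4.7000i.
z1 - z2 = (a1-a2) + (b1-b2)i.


Real: 1.7 + 15.8 = 17.5
Imag: -17.7 - 4.7 = -22.4

17.5000 - 22.4000i


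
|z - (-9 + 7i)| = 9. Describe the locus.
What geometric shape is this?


|z - z0| = r is a circle with center z0 and radius r.
Center = (-9, 7), radius = 9

Circle with center (-9, 7) and radius 9


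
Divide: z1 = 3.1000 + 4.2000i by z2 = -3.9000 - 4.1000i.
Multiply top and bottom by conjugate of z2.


Conjugate of z2 = -3.9000 + 4.1000i
Numerator: (3.1000 + 4.2000i)(-3.9000 + 4.1000i) = -29.3100 - 3.6700i
Denominator: (-3.9)^2 + (-4.1)^2 = 32.02
Result = (-29.3100 - 3.6700i)/32.02

-0.9154 - 0.1146i


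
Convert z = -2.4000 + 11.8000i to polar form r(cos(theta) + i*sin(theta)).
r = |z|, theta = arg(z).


r = sqrt(5.76+139.24) = sqrt(145) = 12.0416
theta = atan2(11.8, -2.4) = 101.4966 degrees

r = 12.0416, theta = 101.4966 degrees


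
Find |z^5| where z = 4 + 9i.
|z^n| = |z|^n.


|z| = sqrt(16+81) = sqrt(97) = 9.8489
|z^5| = |z|^5 = (sqrt(97))^5 = 97^2 * sqrt(97) = 9409*sqrt(97)

|z^5| = 9409*sqrt(97) ≈ 92667.9031


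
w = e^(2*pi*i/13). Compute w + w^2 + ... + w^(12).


With w = e^(2*pi*i/13), all 13 of the 13th roots of unity w^0 = 1, w, ..., w^(12) sum to 0: 1 + w + ... + w^(12) = (1 - w^13)/(1 - w) = 0 since w^13 = 1, w ≠ 1.
Removing the root 1: w + w^2 + ... + w^(12) = 0 - 1 = -1

Sum = -1


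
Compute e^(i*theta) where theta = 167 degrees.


cos(167°) = -0.9744
sin(167°) = 0.2250

e^(i*167°) = -0.9744 + 0.2250i


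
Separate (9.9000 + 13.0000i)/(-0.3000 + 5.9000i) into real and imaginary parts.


Multiply by conjugate: (9.9000 + 13.0000i)(-0.3000 - 5.9000i) / ((-0.3)^2 + 5.9^2)
Numerator real = 9.9*(-0.3) + 13*5.9 = 73.73
Numerator imag = 13*(-0.3) - 9.9*5.9 = -62.31
Denominator = 34.9
Re(z) = 73.73/34.9 = 2.1126
Im(z) = -62.31/34.9 = -1.7854

Re(z) = 2.1126, Im(z) = -1.7854


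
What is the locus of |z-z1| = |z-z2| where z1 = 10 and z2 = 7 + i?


Equal distances means the locus is the perpendicular bisector of z1 and z2.
Midpoint = ((10+7)/2, (0+1)/2) = (8.5000, 0.5000)

Perpendicular bisector through (8.5000, 0.5000)


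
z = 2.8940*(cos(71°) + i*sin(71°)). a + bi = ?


a = 2.8940*cos(71°) = 2.8940*0.32557 = 0.9422
b = 2.8940*sin(71°) = 2.8940*0.9455 = 2.7363

0.9422 + 2.7363i


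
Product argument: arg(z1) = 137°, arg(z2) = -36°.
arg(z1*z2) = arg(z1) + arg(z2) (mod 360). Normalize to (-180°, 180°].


arg(z1*z2) = 137° - 36° = 101°
Normalized to (-180°, 180°]: 101°

101°


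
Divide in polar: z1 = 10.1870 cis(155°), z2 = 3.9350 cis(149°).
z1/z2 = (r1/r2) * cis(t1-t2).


r = 10.1870 / 3.9350 = 2.5888
theta = 155° - 149° = 6° = 6° (mod 360)

2.5888 cis(6°)


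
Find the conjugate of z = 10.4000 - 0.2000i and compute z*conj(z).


z_bar = 10.4000 + 0.2000i
z*z_bar = 10.4^2 + (-0.2)^2 = 108.16 + 0.04 = 108.2

z_bar = 10.4000 + 0.2000i, z*z_bar = 108.2


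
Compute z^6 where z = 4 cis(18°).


r^6 = 4^6 = 4096
n*theta = 6*18° = 108° = 108° (mod 360)
a = 4096*cos(108°) = -1265.7336
b = 4096*sin(108°) = 3895.5275

4096 cis(108°) = -1265.7336 + 3895.5275i


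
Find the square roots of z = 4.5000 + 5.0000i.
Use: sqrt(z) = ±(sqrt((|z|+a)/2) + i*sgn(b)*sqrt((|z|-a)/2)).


|z| = sqrt(20.25+25) = 6.7268
sqrt((|z|+a)/2) = sqrt((6.7268+4.5)/2) = sqrt(5.6134) = 2.3693
sqrt((|z|-a)/2) = sqrt((6.7268-4.5)/2) = sqrt(1.1134) = 1.0552

±(2.3693 + 1.0552i) i.e. 2.3693 + 1.0552i and -2.3693 - 1.0552i


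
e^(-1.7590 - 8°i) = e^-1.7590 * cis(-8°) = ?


e^-1.7590 = 0.1722
cos(-8°) = 0.9903
sin(-8°) = -0.1392
Real = 0.1722*0.9903 = 0.1705
Imag = 0.1722*(-0.1392) = -0.0240

0.1705 - 0.0240i


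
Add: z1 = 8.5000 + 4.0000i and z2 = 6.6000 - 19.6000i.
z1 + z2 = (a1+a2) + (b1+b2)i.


Real: 8.5 + 6.6 = 15.1
Imag: 4 - 19.6 = -15.6

15.1000 - 15.6000i


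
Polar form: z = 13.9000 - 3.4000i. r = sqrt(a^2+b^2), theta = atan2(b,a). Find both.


r = sqrt(193.21+11.56) = sqrt(204.77) = 14.3098
theta = atan2(-3.4, 13.9) = -13.7449 degrees

r = 14.3098, theta = -13.7449 degrees


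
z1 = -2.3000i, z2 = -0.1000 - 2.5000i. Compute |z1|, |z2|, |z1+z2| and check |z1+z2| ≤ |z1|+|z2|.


|z1| = sqrt(0^2 + (-2.3)^2) = sqrt(5.29) = 2.3000
|z2| = sqrt((-0.1)^2 + (-2.5)^2) = sqrt(6.26) = 2.5020
z1+z2 = -0.1000 - 4.8000i
|z1+z2| = sqrt(23.05) = 4.8010
|z1|+|z2| = 2.3000 + 2.5020 = 4.8020

|z1+z2| = 4.8010 ≤ |z1|+|z2| = 4.8020 (verified)


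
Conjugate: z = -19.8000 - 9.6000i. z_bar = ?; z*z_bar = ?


z_bar = -19.8000 + 9.6000i
z*z_bar = (-19.8)^2 + (-9.6)^2 = 392.04 + 92.16 = 484.2

z_bar = -19.8000 + 9.6000i, z*z_bar = 484.2


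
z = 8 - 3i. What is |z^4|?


|z| = sqrt(64+9) = sqrt(73) = 8.5440
|z^4| = |z|^4 = (sqrt(73))^4 = 73^2 = 5329

|z^4| = 5329


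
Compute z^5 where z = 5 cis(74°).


r^5 = 5^5 = 3125
n*theta = 5*74° = 370° = 10° (mod 360)
a = 3125*cos(10°) = 3077.5242
b = 3125*sin(10°) = 542.6506

3125 cis(10°) = 3077.5242 + 542.6506i


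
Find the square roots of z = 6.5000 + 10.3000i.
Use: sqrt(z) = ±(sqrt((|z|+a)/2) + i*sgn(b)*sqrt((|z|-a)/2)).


|z| = sqrt(42.25+106.09) = 12.1795
sqrt((|z|+a)/2) = sqrt((12.1795+6.5)/2) = sqrt(9.3397) = 3.0561
sqrt((|z|-a)/2) = sqrt((12.1795-6.5)/2) = sqrt(2.8397) = 1.6852

±(3.0561 + 1.6852i) i.e. 3.0561 + 1.6852i and -3.0561 - 1.6852i


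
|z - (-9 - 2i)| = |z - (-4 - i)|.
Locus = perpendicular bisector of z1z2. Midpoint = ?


Equal distances means the locus is the perpendicular bisector of z1 and z2.
Midpoint = ((-9+(-4))/2, (-2+(-1))/2) = (-6.5000, -1.5000)

Perpendicular bisector through (-6.5000, -1.5000)


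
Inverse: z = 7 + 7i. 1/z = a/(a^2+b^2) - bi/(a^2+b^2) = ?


|z|^2 = 49+49 = 98
1/z = (7 - 7i)/98

1/z = 0.0714 - 0.0714i


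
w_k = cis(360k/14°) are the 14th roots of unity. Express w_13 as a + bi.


Angle = 360*13/14 = 334.2857°
a = cos(334.2857°) = 0.9010
b = sin(334.2857°) = -0.4339

0.9010 - 0.4339i


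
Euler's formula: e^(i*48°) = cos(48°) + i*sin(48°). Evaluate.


cos(48°) = 0.6691
sin(48°) = 0.7431

e^(i*48°) = 0.6691 + 0.7431i


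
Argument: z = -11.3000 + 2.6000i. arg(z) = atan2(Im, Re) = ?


Re = -11.3, Im = 2.6
arg = atan2(2.6, -11.3) = 167.0424 degrees

arg(z) = 167.0424 degrees


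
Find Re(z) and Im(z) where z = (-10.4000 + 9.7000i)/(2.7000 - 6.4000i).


Multiply by conjugate: (-10.4000 + 9.7000i)(2.7000 + 6.4000i) / (2.7^2 + (-6.4)^2)
Numerator real = -10.4*2.7 + 9.7*(-6.4) = -90.16
Numerator imag = 9.7*2.7 - (-10.4)*(-6.4) = -40.37
Denominator = 48.25
Re(z) = -90.16/48.25 = -1.8686
Im(z) = -40.37/48.25 = -0.8367

Re(z) = -1.8686, Im(z) = -0.8367


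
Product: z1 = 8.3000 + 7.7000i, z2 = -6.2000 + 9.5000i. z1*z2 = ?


Real = 8.3*(-6.2) - 7.7*9.5 = -51.46 - 73.15 = -124.61
Imag = 8.3*9.5 - (6.2)*7.7 = 78.85 - (47.74) = 31.11

-124.6100 + 31.1100i


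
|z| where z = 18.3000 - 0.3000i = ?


|z| = sqrt(18.3^2 + (-0.3)^2) = sqrt(334.89 + 0.09) = sqrt(334.98) = 18.3025

|z| = 18.3025


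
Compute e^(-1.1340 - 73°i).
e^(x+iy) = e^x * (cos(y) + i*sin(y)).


e^-1.1340 = 0.32174
cos(-73°) = 0.2924
sin(-73°) = -0.9563
Real = 0.32174*0.2924 = 0.0941
Imag = 0.32174*(-0.9563) = -0.3077

0.0941 - 0.3077i


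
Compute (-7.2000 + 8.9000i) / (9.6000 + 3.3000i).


Conjugate of z2 = 9.6000 - 3.3000i
Numerator: (-7.2000 + 8.9000i)(9.6000 - 3.3000i) = -39.7500 + 109.2000i
Denominator: 9.6^2 + 3.3^2 = 103.05
Result = (-39.7500 + 109.2000i)/103.05

-0.3857 + 1.0597i


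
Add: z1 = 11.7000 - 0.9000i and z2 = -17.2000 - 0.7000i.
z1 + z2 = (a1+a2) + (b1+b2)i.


Real: 11.7 - 17.2 = -5.5
Imag: -0.9 - 0.7 = -1.6

-5.5000 - 1.6000i


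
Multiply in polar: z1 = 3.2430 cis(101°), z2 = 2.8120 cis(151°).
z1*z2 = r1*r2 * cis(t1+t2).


r = 3.2430 * 2.8120 = 9.1193
theta = 101° + 151° = 252° = 252° (mod 360)

9.1193 cis(252°)


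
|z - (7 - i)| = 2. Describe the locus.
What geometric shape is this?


|z - z0| = r is a circle with center z0 and radius r.
Center = (7, -1), radius = 2

Circle with center (7, -1) and radius 2


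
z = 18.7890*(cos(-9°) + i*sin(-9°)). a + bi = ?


a = 18.7890*cos(-9°) = 18.7890*0.98769 = 18.5577
b = 18.7890*sin(-9°) = 18.7890*(-0.15643) = -2.9392

18.5577 - 2.9392i


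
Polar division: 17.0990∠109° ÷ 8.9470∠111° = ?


r = 17.0990 / 8.9470 = 1.9111
theta = 109° - 111° = -2° = 358° (mod 360)

1.9111 cis(358°)


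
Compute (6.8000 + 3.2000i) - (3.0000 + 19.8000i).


Real: 6.8 - 3 = 3.8
Imag: 3.2 - 19.8 = -16.6

3.8000 - 16.6000i


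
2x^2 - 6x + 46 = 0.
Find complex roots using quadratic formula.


disc = (-6)^2 - 4*2*46 = 36 - 368 = -332
sqrt(|disc|) = sqrt(332) = 18.2209
Real part = 6/(2*2) = 1.5000
Imag part = 18.2209/(2*2) = 4.5552

1.5000 ± 4.5552i


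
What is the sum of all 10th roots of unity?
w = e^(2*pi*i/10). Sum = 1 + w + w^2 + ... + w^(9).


The sum of all 10th roots of unity is 0.
Geometric series: (1 - w^10)/(1 - w) = (1-1)/(1-w) = 0 since w^10 = 1, w ≠ 1.
Alternatively: coefficient of z^9 in z^10 - 1 is 0.

0


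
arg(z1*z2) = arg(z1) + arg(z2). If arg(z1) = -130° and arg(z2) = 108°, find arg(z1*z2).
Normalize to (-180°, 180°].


arg(z1*z2) = -130° + 108° = -22°
Normalized to (-180°, 180°]: -22°

-22°


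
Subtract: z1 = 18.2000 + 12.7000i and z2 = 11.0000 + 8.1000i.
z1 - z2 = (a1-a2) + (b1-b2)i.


Real: 18.2 - 11 = 7.2
Imag: 12.7 - 8.1 = 4.6

7.2000 + 4.6000i


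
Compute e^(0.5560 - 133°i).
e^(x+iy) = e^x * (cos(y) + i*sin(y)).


e^0.5560 = 1.74368
cos(-133°) = -0.682
sin(-133°) = -0.73135
Real = 1.74368*(-0.682) = -1.1892
Imag = 1.74368*(-0.73135) = -1.2752

-1.1892 - 1.2752i


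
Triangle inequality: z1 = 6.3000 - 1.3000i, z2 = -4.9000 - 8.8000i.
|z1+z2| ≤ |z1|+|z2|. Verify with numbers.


|z1| = sqrt(6.3^2 + (-1.3)^2) = sqrt(41.38) = 6.4327
|z2| = sqrt((-4.9)^2 + (-8.8)^2) = sqrt(101.45) = 10.0722
z1+z2 = 1.4000 - 10.1000i
|z1+z2| = sqrt(103.97) = 10.1966
|z1|+|z2| = 6.4327 + 10.0722 = 16.5049

|z1+z2| = 10.1966 ≤ |z1|+|z2| = 16.5049 (verified)


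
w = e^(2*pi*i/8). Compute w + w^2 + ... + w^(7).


With w = e^(2*pi*i/8), all 8 of the 8th roots of unity w^0 = 1, w, ..., w^(7) sum to 0: 1 + w + ... + w^(7) = (1 - w^8)/(1 - w) = 0 since w^8 = 1, w ≠ 1.
Removing the root 1: w + w^2 + ... + w^(7) = 0 - 1 = -1

Sum = -1


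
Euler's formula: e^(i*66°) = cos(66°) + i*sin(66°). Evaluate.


cos(66°) = 0.4067
sin(66°) = 0.9135

e^(i*66°) = 0.4067 + 0.9135i


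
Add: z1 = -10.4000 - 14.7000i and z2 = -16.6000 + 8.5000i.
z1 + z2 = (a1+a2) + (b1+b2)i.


Real: -10.4 - 16.6 = -27
Imag: -14.7 + 8.5 = -6.2

-27.0000 - 6.2000i


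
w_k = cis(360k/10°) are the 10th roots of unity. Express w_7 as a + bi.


Angle = 360*7/10 = 252°
a = cos(252°) = -0.3090
b = sin(252°) = -0.9511

-0.3090 - 0.9511i


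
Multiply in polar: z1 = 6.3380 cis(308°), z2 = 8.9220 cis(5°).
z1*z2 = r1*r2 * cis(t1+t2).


r = 6.3380 * 8.9220 = 56.5476
theta = 308° + 5° = 313° = 313° (mod 360)

56.5476 cis(313°)


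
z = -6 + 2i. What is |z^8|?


|z| = sqrt(36+4) = sqrt(40) = 6.3246
|z^8| = |z|^8 = (sqrt(40))^8 = 40^4 = 2560000

|z^8| = 2560000


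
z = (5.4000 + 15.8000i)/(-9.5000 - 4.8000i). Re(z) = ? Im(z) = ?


Multiply by conjugate: (5.4000 + 15.8000i)(-9.5000 + 4.8000i) / ((-9.5)^2 + (-4.8)^2)
Numerator real = 5.4*(-9.5) + 15.8*(-4.8) = -127.14
Numerator imag = 15.8*(-9.5) - 5.4*(-4.8) = -124.18
Denominator = 113.29
Re(z) = -127.14/113.29 = -1.1223
Im(z) = -124.18/113.29 = -1.0961

Re(z) = -1.1223, Im(z) = -1.0961


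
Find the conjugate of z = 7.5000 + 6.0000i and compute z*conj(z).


z_bar = 7.5000 - 6.0000i
z*z_bar = 7.5^2 + 6^2 = 56.25 + 36 = 92.25

z_bar = 7.5000 - 6.0000i, z*z_bar = 92.25


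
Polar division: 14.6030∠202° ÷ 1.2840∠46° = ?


r = 14.6030 / 1.2840 = 11.3731
theta = 202° - 46° = 156° = 156° (mod 360)

11.3731 cis(156°)


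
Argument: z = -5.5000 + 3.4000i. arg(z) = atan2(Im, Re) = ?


Re = -5.5, Im = 3.4
arg = atan2(3.4, -5.5) = 148.2764 degrees

arg(z) = 148.2764 degrees


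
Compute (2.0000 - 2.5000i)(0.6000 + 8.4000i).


Real = 2*0.6 - (-2.5)*8.4 = 1.2 - (-21) = 22.2
Imag = 2*8.4 + 0.6*(-2.5) = 16.8 - (1.5) = 15.3

22.2000 + 15.3000i


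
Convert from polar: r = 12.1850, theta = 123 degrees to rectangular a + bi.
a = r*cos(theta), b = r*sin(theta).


a = 12.1850*cos(123°) = 12.1850*(-0.54464) = -6.6364
b = 12.1850*sin(123°) = 12.1850*0.83867 = 10.2192

-6.6364 + 10.2192i


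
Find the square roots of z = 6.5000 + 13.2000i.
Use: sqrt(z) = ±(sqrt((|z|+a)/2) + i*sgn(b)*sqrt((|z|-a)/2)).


|z| = sqrt(42.25+174.24) = 14.7136
sqrt((|z|+a)/2) = sqrt((14.7136+6.5)/2) = sqrt(10.6068) = 3.2568
sqrt((|z|-a)/2) = sqrt((14.7136-6.5)/2) = sqrt(4.1068) = 2.0265

±(3.2568 + 2.0265i) i.e. 3.2568 + 2.0265i and -3.2568 - 2.0265i


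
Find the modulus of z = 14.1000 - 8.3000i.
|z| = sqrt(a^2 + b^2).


|z| = sqrt(14.1^2 + (-8.3)^2) = sqrt(198.81 + 68.89) = sqrt(267.7) = 16.3615

|z| = 16.3615


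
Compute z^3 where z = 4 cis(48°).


r^3 = 4^3 = 64
n*theta = 3*48° = 144° = 144° (mod 360)
a = 64*cos(144°) = -51.7771
b = 64*sin(144°) = 37.6183

64 cis(144°) = -51.7771 + 37.6183i


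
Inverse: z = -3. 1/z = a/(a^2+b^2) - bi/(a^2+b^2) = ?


|z|^2 = 9+0 = 9
1/z = (-3 - 0i)/9

1/z = -0.3333 + 0i


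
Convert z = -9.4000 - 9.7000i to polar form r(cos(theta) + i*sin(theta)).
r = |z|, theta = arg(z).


r = sqrt(88.36+94.09) = sqrt(182.45) = 13.5074
theta = atan2(-9.7, -9.4) = -134.1001 degrees

r = 13.5074, theta = -134.1001 degrees


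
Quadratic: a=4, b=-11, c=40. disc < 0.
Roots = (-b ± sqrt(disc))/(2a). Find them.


disc = (-11)^2 - 4*4*40 = 121 - 640 = -519
sqrt(|disc|) = sqrt(519) = 22.7816
Real part = 11/(2*4) = 1.3750
Imag part = 22.7816/(2*4) = 2.8477

1.3750 ± 2.8477i


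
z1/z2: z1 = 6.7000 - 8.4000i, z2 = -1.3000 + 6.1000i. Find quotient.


Conjugate of z2 = -1.3000 - 6.1000i
Numerator: (6.7000 - 8.4000i)(-1.3000 - 6.1000i) = -59.9500 - 29.9500i
Denominator: (-1.3)^2 + 6.1^2 = 38.9
Result = (-59.9500 - 29.9500i)/38.9

-1.5411 - 0.7699i


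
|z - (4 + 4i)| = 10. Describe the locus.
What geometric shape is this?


|z - z0| = r is a circle with center z0 and radius r.
Center = (4, 4), radius = 10

Circle with center (4, 4) and radius 10


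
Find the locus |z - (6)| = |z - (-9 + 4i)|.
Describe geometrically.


Equal distances means the locus is the perpendicular bisector of z1 and z2.
Midpoint = ((6+(-9))/2, (0+4)/2) = (-1.5000, 2.0000)

Perpendicular bisector through (-1.5000, 2.0000)


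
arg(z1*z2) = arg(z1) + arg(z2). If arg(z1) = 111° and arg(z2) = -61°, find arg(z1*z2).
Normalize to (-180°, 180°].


arg(z1*z2) = 111° - 61° = 50°
Normalized to (-180°, 180°]: 50°

50°


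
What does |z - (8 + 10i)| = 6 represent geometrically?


|z - z0| = r is a circle with center z0 and radius r.
Center = (8, 10), radius = 6

Circle with center (8, 10) and radius 6


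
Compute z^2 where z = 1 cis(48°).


r^2 = 1^2 = 1
n*theta = 2*48° = 96° = 96° (mod 360)
a = 1*cos(96°) = -0.1045
b = 1*sin(96°) = 0.9945

1 cis(96°) = -0.1045 + 0.9945i


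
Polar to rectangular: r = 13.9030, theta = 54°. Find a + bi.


a = 13.9030*cos(54°) = 13.9030*0.58779 = 8.1720
b = 13.9030*sin(54°) = 13.9030*0.80902 = 11.2478

8.1720 + 11.2478i


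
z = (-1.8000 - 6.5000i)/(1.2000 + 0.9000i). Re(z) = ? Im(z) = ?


Multiply by conjugate: (-1.8000 - 6.5000i)(1.2000 - 0.9000i) / (1.2^2 + 0.9^2)
Numerator real = -1.8*1.2 - (6.5)*0.9 = -8.01
Numerator imag = -6.5*1.2 - (-1.8)*0.9 = -6.18
Denominator = 2.25
Re(z) = -8.01/2.25 = -3.5600
Im(z) = -6.18/2.25 = -2.7467

Re(z) = -3.5600, Im(z) = -2.7467


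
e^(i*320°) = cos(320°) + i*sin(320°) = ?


cos(320°) = 0.7660
sin(320°) = -0.6428

e^(i*320°) = 0.7660 - 0.6428i


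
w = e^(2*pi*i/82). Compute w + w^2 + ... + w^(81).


With w = e^(2*pi*i/82), all 82 of the 82th roots of unity w^0 = 1, w, ..., w^(81) sum to 0: 1 + w + ... + w^(81) = (1 - w^82)/(1 - w) = 0 since w^82 = 1, w ≠ 1.
Removing the root 1: w + w^2 + ... + w^(81) = 0 - 1 = -1

Sum = -1


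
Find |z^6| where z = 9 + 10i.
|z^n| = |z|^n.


|z| = sqrt(81+100) = sqrt(181) = 13.4536
|z^6| = |z|^6 = (sqrt(181))^6 = 181^3 = 5929741

|z^6| = 5929741


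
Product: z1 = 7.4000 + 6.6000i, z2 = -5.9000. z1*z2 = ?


Real = 7.4*(-5.9) - 6.6*0 = -43.66 - 0 = -43.66
Imag = 7.4*0 - (5.9)*6.6 = 0 - (38.94) = -38.94

-43.6600 - 38.9400i


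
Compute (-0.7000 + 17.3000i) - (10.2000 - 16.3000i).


Real: -0.7 - 10.2 = -10.9
Imag: 17.3 + 16.3 = 33.6

-10.9000 + 33.6000i


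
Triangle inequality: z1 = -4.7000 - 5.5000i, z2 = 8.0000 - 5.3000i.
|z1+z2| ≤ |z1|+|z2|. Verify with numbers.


|z1| = sqrt((-4.7)^2 + (-5.5)^2) = sqrt(52.34) = 7.2346
|z2| = sqrt(8^2 + (-5.3)^2) = sqrt(92.09) = 9.5964
z1+z2 = 3.3000 - 10.8000i
|z1+z2| = sqrt(127.53) = 11.2929
|z1|+|z2| = 7.2346 + 9.5964 = 16.8310

|z1+z2| = 11.2929 ≤ |z1|+|z2| = 16.8310 (verified)


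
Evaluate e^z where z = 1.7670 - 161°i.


e^1.7670 = 5.8533
cos(-161°) = -0.94552
sin(-161°) = -0.325568
Real = 5.8533*(-0.94552) = -5.5344
Imag = 5.8533*(-0.325568) = -1.9056

-5.5344 - 1.9056i


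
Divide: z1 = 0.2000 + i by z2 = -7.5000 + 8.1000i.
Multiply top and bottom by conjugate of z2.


Conjugate of z2 = -7.5000 - 8.1000i
Numerator: (0.2000 + i)(-7.5000 - 8.1000i) = 6.6000 - 9.1200i
Denominator: (-7.5)^2 + 8.1^2 = 121.86
Result = (6.6000 - 9.1200i)/121.86

0.0542 - 0.0748i


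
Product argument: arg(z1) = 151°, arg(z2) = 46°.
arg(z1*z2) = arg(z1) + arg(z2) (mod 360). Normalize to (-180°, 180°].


arg(z1*z2) = 151° + 46° = 197°
Normalized to (-180°, 180°]: -163°

-163°


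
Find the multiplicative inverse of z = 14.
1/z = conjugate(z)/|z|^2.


|z|^2 = 196+0 = 196
1/z = (14 - 0i)/196

1/z = 0.0714 + 0i


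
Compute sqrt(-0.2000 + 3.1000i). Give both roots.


|z| = sqrt(0.04+9.61) = 3.1064
sqrt((|z|+a)/2) = sqrt((3.1064+(-0.2))/2) = sqrt(1.4532) = 1.2055
sqrt((|z|-a)/2) = sqrt((3.1064-(-0.2))/2) = sqrt(1.6532) = 1.2858

±(1.2055 + 1.2858i) i.e. 1.2055 + 1.2858i and -1.2055 - 1.2858i


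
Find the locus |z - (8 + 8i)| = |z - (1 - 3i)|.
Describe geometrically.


Equal distances means the locus is the perpendicular bisector of z1 and z2.
Midpoint = ((8+1)/2, (8+(-3))/2) = (4.5000, 2.5000)

Perpendicular bisector through (4.5000, 2.5000)


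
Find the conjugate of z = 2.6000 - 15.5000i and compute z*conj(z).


z_bar = 2.6000 + 15.5000i
z*z_bar = 2.6^2 + (-15.5)^2 = 6.76 + 240.25 = 247.01

z_bar = 2.6000 + 15.5000i, z*z_bar = 247.01


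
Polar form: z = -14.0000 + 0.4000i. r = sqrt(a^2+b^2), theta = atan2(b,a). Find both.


r = sqrt(196+0.16) = sqrt(196.16) = 14.0057
theta = atan2(0.4, -14) = 178.3634 degrees

r = 14.0057, theta = 178.3634 degrees


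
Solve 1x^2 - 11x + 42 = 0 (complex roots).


disc = (-11)^2 - 4*1*42 = 121 - 168 = -47
sqrt(|disc|) = sqrt(47) = 6.8557
Real part = 11/(2*1) = 5.5000
Imag part = 6.8557/(2*1) = 3.4278

5.5000 ± 3.4278i


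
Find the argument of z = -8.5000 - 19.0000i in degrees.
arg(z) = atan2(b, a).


Re = -8.5, Im = -19
arg = atan2(-19, -8.5) = -114.1022 degrees

arg(z) = -114.1022 degrees


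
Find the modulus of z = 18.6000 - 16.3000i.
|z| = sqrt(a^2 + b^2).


|z| = sqrt(18.6^2 + (-16.3)^2) = sqrt(345.96 + 265.69) = sqrt(611.65) = 24.7316

|z| = 24.7316


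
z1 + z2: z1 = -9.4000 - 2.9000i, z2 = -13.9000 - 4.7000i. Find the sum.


Real: -9.4 - 13.9 = -23.3
Imag: -2.9 - 4.7 = -7.6

-23.3000 - 7.6000i


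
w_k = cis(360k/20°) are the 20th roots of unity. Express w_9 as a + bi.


Angle = 360*9/20 = 162°
a = cos(162°) = -0.9511
b = sin(162°) = 0.3090

-0.9511 + 0.3090i


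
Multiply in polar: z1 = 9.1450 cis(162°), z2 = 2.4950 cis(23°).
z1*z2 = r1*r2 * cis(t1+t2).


r = 9.1450 * 2.4950 = 22.8168
theta = 162° + 23° = 185° = 185° (mod 360)

22.8168 cis(185°)


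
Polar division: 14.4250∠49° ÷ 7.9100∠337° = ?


r = 14.4250 / 7.9100 = 1.8236
theta = 49° - 337° = -288° = 72° (mod 360)

1.8236 cis(72°)


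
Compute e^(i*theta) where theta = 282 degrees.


cos(282°) = 0.2079
sin(282°) = -0.9781

e^(i*282°) = 0.2079 - 0.9781i


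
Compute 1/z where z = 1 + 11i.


|z|^2 = 1+121 = 122
1/z = (1 - 11i)/122

1/z = 0.0082 - 0.0902i


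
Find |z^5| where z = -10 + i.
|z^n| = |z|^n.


|z| = sqrt(100+1) = sqrt(101) = 10.0499
|z^5| = |z|^5 = (sqrt(101))^5 = 101^2 * sqrt(101) = 10201*sqrt(101)

|z^5| = 10201*sqrt(101) ≈ 102518.7812


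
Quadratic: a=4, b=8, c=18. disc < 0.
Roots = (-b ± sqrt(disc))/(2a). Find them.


disc = 8^2 - 4*4*18 = 64 - 288 = -224
sqrt(|disc|) = sqrt(224) = 14.9666
Real part = -8/(2*4) = -1.0000
Imag part = 14.9666/(2*4) = 1.8708

-1.0000 ± 1.8708i


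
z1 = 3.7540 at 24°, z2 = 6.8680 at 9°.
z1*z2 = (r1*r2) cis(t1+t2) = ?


r = 3.7540 * 6.8680 = 25.7825
theta = 24° + 9° = 33° = 33° (mod 360)

25.7825 cis(33°)


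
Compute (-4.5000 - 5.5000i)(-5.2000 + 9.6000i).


Real = -4.5*(-5.2) - (-5.5)*9.6 = 23.4 - (-52.8) = 76.2
Imag = -4.5*9.6 - (5.2)*(-5.5) = -43.2 + 28.6 = -14.6

76.2000 - 14.6000i


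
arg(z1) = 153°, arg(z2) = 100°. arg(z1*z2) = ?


arg(z1*z2) = 153° + 100° = 253°
Normalized to (-180°, 180°]: -107°

-107°


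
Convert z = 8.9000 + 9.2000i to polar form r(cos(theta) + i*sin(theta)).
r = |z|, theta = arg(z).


r = sqrt(79.21+84.64) = sqrt(163.85) = 12.8004
theta = atan2(9.2, 8.9) = 45.9496 degrees

r = 12.8004, theta = 45.9496 degrees


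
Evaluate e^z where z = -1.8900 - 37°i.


e^-1.8900 = 0.1511
cos(-37°) = 0.7986
sin(-37°) = -0.6018
Real = 0.1511*0.7986 = 0.1207
Imag = 0.1511*(-0.6018) = -0.0909

0.1207 - 0.0909i


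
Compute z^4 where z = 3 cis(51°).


r^4 = 3^4 = 81
n*theta = 4*51° = 204° = 204° (mod 360)
a = 81*cos(204°) = -73.9972
b = 81*sin(204°) = -32.9457

81 cis(204°) = -73.9972 - 32.9457i


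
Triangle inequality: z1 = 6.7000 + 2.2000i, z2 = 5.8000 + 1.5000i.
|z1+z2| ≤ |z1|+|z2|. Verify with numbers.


|z1| = sqrt(6.7^2 + 2.2^2) = sqrt(49.73) = 7.0520
|z2| = sqrt(5.8^2 + 1.5^2) = sqrt(35.89) = 5.9908
z1+z2 = 12.5000 + 3.7000i
|z1+z2| = sqrt(169.94) = 13.0361
|z1|+|z2| = 7.0520 + 5.9908 = 13.0428

|z1+z2| = 13.0361 ≤ |z1|+|z2| = 13.0428 (verified)


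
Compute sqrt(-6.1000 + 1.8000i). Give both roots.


|z| = sqrt(37.21+3.24) = 6.3600
sqrt((|z|+a)/2) = sqrt((6.3600+(-6.1))/2) = sqrt(0.1300) = 0.3606
sqrt((|z|-a)/2) = sqrt((6.3600-(-6.1))/2) = sqrt(6.2300) = 2.4960

±(0.3606 + 2.4960i) i.e. 0.3606 + 2.4960i and -0.3606 - 2.4960i


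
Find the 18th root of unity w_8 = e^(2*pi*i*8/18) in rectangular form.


Angle = 360*8/18 = 160°
a = cos(160°) = -0.9397
b = sin(160°) = 0.3420

-0.9397 + 0.3420i


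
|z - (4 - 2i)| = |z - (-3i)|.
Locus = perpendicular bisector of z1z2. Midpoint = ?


Equal distances means the locus is the perpendicular bisector of z1 and z2.
Midpoint = ((4+0)/2, (-2+(-3))/2) = (2.0000, -2.5000)

Perpendicular bisector through (2.0000, -2.5000)


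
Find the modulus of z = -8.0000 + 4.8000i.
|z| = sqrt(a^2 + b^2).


|z| = sqrt((-8)^2 + 4.8^2) = sqrt(64 + 23.04) = sqrt(87.04) = 9.3295

|z| = 9.3295


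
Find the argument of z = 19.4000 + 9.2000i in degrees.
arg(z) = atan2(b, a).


Re = 19.4, Im = 9.2
arg = atan2(9.2, 19.4) = 25.3716 degrees

arg(z) = 25.3716 degrees


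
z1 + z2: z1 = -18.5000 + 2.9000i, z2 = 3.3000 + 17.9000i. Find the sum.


Real: -18.5 + 3.3 = -15.2
Imag: 2.9 + 17.9 = 20.8

-15.2000 + 20.8000i


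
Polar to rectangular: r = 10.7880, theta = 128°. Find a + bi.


a = 10.7880*cos(128°) = 10.7880*(-0.615661) = -6.6418
b = 10.7880*sin(128°) = 10.7880*0.78801 = 8.5011

-6.6418 + 8.5011i


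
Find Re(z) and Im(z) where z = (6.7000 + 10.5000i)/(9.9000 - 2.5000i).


Multiply by conjugate: (6.7000 + 10.5000i)(9.9000 + 2.5000i) / (9.9^2 + (-2.5)^2)
Numerator real = 6.7*9.9 + 10.5*(-2.5) = 40.08
Numerator imag = 10.5*9.9 - 6.7*(-2.5) = 120.7
Denominator = 104.26
Re(z) = 40.08/104.26 = 0.3844
Im(z) = 120.7/104.26 = 1.1577

Re(z) = 0.3844, Im(z) = 1.1577


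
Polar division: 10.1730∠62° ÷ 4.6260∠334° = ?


r = 10.1730 / 4.6260 = 2.1991
theta = 62° - 334° = -272° = 88° (mod 360)

2.1991 cis(88°)


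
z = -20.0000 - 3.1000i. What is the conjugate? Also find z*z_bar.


z_bar = -20.0000 + 3.1000i
z*z_bar = (-20)^2 + (-3.1)^2 = 400 + 9.61 = 409.61

z_bar = -20.0000 + 3.1000i, z*z_bar = 409.61


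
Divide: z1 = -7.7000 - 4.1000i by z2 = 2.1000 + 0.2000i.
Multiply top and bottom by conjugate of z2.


Conjugate of z2 = 2.1000 - 0.2000i
Numerator: (-7.7000 - 4.1000i)(2.1000 - 0.2000i) = -16.9900 - 7.0700i
Denominator: 2.1^2 + 0.2^2 = 4.45
Result = (-16.9900 - 7.0700i)/4.45

-3.8180 - 1.5888i


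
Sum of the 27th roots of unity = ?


The sum of all 27th roots of unity is 0.
Geometric series: (1 - w^27)/(1 - w) = (1-1)/(1-w) = 0 since w^27 = 1, w ≠ 1.
Alternatively: coefficient of z^26 in z^27 - 1 is 0.

0


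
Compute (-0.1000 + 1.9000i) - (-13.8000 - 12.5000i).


Real: -0.1 + 13.8 = 13.7
Imag: 1.9 + 12.5 = 14.4

13.7000 + 14.4000i


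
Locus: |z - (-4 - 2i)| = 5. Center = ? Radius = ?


|z - z0| = r is a circle with center z0 and radius r.
Center = (-4, -2), radius = 5

Circle with center (-4, -2) and radius 5


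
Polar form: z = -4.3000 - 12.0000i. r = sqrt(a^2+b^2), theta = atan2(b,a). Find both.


r = sqrt(18.49+144) = sqrt(162.49) = 12.7472
theta = atan2(-12, -4.3) = -109.7143 degrees

r = 12.7472, theta = -109.7143 degrees


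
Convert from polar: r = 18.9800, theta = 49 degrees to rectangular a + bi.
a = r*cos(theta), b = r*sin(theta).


a = 18.9800*cos(49°) = 18.9800*0.65606 = 12.4520
b = 18.9800*sin(49°) = 18.9800*0.75471 = 14.3244

12.4520 + 14.3244i


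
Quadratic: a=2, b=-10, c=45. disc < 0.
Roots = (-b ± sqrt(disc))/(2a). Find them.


disc = (-10)^2 - 4*2*45 = 100 - 360 = -260
sqrt(|disc|) = sqrt(260) = 16.1245
Real part = 10/(2*2) = 2.5000
Imag part = 16.1245/(2*2) = 4.0311

2.5000 ± 4.0311i


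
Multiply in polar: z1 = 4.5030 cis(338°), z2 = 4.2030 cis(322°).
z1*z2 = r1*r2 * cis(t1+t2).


r = 4.5030 * 4.2030 = 18.9261
theta = 338° + 322° = 660° = 300° (mod 360)

18.9261 cis(300°)


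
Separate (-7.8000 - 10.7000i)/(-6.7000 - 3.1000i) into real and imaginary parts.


Multiply by conjugate: (-7.8000 - 10.7000i)(-6.7000 + 3.1000i) / ((-6.7)^2 + (-3.1)^2)
Numerator real = -7.8*(-6.7) - (10.7)*(-3.1) = 85.43
Numerator imag = -10.7*(-6.7) - (-7.8)*(-3.1) = 47.51
Denominator = 54.5
Re(z) = 85.43/54.5 = 1.5675
Im(z) = 47.51/54.5 = 0.8717

Re(z) = 1.5675, Im(z) = 0.8717


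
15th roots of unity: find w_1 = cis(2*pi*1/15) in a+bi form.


Angle = 360*1/15 = 24°
a = cos(24°) = 0.9135
b = sin(24°) = 0.4067

0.9135 + 0.4067i


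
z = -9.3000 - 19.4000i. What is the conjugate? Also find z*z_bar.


z_bar = -9.3000 + 19.4000i
z*z_bar = (-9.3)^2 + (-19.4)^2 = 86.49 + 376.36 = 462.85

z_bar = -9.3000 + 19.4000i, z*z_bar = 462.85


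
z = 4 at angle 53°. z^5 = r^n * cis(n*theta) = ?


r^5 = 4^5 = 1024
n*theta = 5*53° = 265° = 265° (mod 360)
a = 1024*cos(265°) = -89.2475
b = 1024*sin(265°) = -1020.1034

1024 cis(265°) = -89.2475 - 1020.1034i


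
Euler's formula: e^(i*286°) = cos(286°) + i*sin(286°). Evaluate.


cos(286°) = 0.2756
sin(286°) = -0.9613

e^(i*286°) = 0.2756 - 0.9613i


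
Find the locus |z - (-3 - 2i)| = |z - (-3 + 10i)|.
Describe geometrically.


Equal distances means the locus is the perpendicular bisector of z1 and z2.
Midpoint = ((-3+(-3))/2, (-2+10)/2) = (-3.0000, 4.0000)

Perpendicular bisector through (-3.0000, 4.0000)


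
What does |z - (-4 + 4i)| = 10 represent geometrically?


|z - z0| = r is a circle with center z0 and radius r.
Center = (-4, 4), radius = 10

Circle with center (-4, 4) and radius 10


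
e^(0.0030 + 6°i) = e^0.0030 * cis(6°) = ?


e^0.0030 = 1.0030
cos(6°) = 0.9945
sin(6°) = 0.1045
Real = 1.0030*0.9945 = 0.9975
Imag = 1.0030*0.1045 = 0.1048

0.9975 + 0.1048i


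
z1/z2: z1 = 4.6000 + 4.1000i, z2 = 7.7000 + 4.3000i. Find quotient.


Conjugate of z2 = 7.7000 - 4.3000i
Numerator: (4.6000 + 4.1000i)(7.7000 - 4.3000i) = 53.0500 + 11.7900i
Denominator: 7.7^2 + 4.3^2 = 77.78
Result = (53.0500 + 11.7900i)/77.78

0.6821 + 0.1516i


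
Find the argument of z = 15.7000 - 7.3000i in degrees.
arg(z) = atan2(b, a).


Re = 15.7, Im = -7.3
arg = atan2(-7.3, 15.7) = -24.9369 degrees

arg(z) = -24.9369 degrees


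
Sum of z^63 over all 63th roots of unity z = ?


The roots are w_k = w^k with w = e^(2*pi*i/63), and (w^k)^63 = (w^63)^k.
So S = 1 + u + u^2 + ... + u^(62) with u = w^63.
63 = 1*63 + 0, so 63 is a multiple of 63 and u = (w^63)^1 = 1.
Every one of the 63 terms equals 1: S = 63

S = 63


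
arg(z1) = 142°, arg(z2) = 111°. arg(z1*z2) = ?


arg(z1*z2) = 142° + 111° = 253°
Normalized to (-180°, 180°]: -107°

-107°


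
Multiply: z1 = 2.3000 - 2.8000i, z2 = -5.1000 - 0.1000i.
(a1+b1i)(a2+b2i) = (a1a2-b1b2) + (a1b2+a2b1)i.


Real = 2.3*(-5.1) - (-2.8)*(-0.1) = -11.73 - 0.28 = -12.01
Imag = 2.3*(-0.1) - (5.1)*(-2.8) = -0.23 + 14.28 = 14.05

-12.0100 + 14.0500i


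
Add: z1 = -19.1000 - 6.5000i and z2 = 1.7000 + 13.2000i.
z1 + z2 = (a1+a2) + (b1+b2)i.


Real: -19.1 + 1.7 = -17.4
Imag: -6.5 + 13.2 = 6.7

-17.4000 + 6.7000i


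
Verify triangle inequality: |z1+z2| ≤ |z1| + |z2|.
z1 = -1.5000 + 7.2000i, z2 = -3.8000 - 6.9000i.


|z1| = sqrt((-1.5)^2 + 7.2^2) = sqrt(54.09) = 7.3546
|z2| = sqrt((-3.8)^2 + (-6.9)^2) = sqrt(62.05) = 7.8772
z1+z2 = -5.3000 + 0.3000i
|z1+z2| = sqrt(28.18) = 5.3085
|z1|+|z2| = 7.3546 + 7.8772 = 15.2318

|z1+z2| = 5.3085 ≤ |z1|+|z2| = 15.2318 (verified)


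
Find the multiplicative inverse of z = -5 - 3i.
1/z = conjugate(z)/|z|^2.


|z|^2 = 25+9 = 34
1/z = (-5 + 3i)/34

1/z = -0.1471 + 0.0882i


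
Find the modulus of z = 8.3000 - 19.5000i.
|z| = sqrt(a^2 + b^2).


|z| = sqrt(8.3^2 + (-19.5)^2) = sqrt(68.89 + 380.25) = sqrt(449.14) = 21.1929

|z| = 21.1929


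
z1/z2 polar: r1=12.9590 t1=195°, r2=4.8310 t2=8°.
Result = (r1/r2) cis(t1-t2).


r = 12.9590 / 4.8310 = 2.6825
theta = 195° - 8° = 187° = 187° (mod 360)

2.6825 cis(187°)


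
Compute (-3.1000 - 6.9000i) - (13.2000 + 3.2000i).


Real: -3.1 - 13.2 = -16.3
Imag: -6.9 - 3.2 = -10.1

-16.3000 - 10.1000i


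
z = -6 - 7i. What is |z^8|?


|z| = sqrt(36+49) = sqrt(85) = 9.2195
|z^8| = |z|^8 = (sqrt(85))^8 = 85^4 = 52200625

|z^8| = 52200625


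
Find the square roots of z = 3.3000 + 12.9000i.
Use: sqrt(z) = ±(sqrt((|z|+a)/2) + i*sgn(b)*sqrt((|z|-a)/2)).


|z| = sqrt(10.89+166.41) = 13.3154
sqrt((|z|+a)/2) = sqrt((13.3154+3.3)/2) = sqrt(8.3077) = 2.8823
sqrt((|z|-a)/2) = sqrt((13.3154-3.3)/2) = sqrt(5.0077) = 2.2378

±(2.8823 + 2.2378i) i.e. 2.8823 + 2.2378i and -2.8823 - 2.2378i


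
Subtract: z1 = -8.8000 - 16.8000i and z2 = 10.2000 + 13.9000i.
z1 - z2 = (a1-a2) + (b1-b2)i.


Real: -8.8 - 10.2 = -19
Imag: -16.8 - 13.9 = -30.7

-19.0000 - 30.7000i


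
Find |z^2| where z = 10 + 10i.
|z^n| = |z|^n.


|z| = sqrt(100+100) = sqrt(200) = 14.1421
|z^2| = |z|^2 = (sqrt(200))^2 = 200

|z^2| = 200


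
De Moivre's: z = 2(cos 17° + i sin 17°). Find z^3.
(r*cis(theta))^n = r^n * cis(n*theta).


r^3 = 2^3 = 8
n*theta = 3*17° = 51° = 51° (mod 360)
a = 8*cos(51°) = 5.0346
b = 8*sin(51°) = 6.2172

8 cis(51°) = 5.0346 + 6.2172i


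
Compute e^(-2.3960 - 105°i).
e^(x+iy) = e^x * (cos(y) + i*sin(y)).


e^-2.3960 = 0.0911
cos(-105°) = -0.2588
sin(-105°) = -0.9659
Real = 0.0911*(-0.2588) = -0.0236
Imag = 0.0911*(-0.9659) = -0.0880

-0.0236 - 0.0880i


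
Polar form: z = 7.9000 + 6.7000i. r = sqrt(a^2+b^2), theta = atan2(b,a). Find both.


r = sqrt(62.41+44.89) = sqrt(107.3) = 10.3586
theta = atan2(6.7, 7.9) = 40.3013 degrees

r = 10.3586, theta = 40.3013 degrees


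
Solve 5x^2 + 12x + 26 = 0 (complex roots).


disc = 12^2 - 4*5*26 = 144 - 520 = -376
sqrt(|disc|) = sqrt(376) = 19.3907
Real part = -12/(2*5) = -1.2000
Imag part = 19.3907/(2*5) = 1.9391

-1.2000 ± 1.9391i


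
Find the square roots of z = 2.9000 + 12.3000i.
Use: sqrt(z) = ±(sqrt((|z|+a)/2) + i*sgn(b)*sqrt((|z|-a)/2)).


|z| = sqrt(8.41+151.29) = 12.6372
sqrt((|z|+a)/2) = sqrt((12.6372+2.9)/2) = sqrt(7.7686) = 2.7872
sqrt((|z|-a)/2) = sqrt((12.6372-2.9)/2) = sqrt(4.8686) = 2.2065

±(2.7872 + 2.2065i) i.e. 2.7872 + 2.2065i and -2.7872 - 2.2065i


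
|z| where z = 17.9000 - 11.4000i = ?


|z| = sqrt(17.9^2 + (-11.4)^2) = sqrt(320.41 + 129.96) = sqrt(450.37) = 21.2219

|z| = 21.2219


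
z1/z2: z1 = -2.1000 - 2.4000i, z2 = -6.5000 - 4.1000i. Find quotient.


Conjugate of z2 = -6.5000 + 4.1000i
Numerator: (-2.1000 - 2.4000i)(-6.5000 + 4.1000i) = 23.4900 + 6.9900i
Denominator: (-6.5)^2 + (-4.1)^2 = 59.06
Result = (23.4900 + 6.9900i)/59.06

0.3977 + 0.1184i


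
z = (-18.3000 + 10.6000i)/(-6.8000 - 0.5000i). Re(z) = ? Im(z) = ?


Multiply by conjugate: (-18.3000 + 10.6000i)(-6.8000 + 0.5000i) / ((-6.8)^2 + (-0.5)^2)
Numerator real = -18.3*(-6.8) + 10.6*(-0.5) = 119.14
Numerator imag = 10.6*(-6.8) - (-18.3)*(-0.5) = -81.23
Denominator = 46.49
Re(z) = 119.14/46.49 = 2.5627
Im(z) = -81.23/46.49 = -1.7473

Re(z) = 2.5627, Im(z) = -1.7473
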